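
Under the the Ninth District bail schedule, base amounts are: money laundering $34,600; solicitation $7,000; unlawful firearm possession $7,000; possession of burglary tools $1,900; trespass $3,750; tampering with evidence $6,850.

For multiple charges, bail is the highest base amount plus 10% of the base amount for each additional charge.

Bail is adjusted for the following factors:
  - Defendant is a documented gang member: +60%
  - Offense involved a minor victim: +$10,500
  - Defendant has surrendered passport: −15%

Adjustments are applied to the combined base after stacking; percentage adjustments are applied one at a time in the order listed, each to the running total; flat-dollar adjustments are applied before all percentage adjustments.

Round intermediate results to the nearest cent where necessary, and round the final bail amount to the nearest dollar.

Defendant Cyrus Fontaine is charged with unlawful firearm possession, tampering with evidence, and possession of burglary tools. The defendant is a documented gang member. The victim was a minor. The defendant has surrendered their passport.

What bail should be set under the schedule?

$24,990

Base amounts from the schedule: unlawful firearm possession $7,000; tampering with evidence $6,850; possession of burglary tools $1,900.
Stacking rule: highest base plus 10% of each additional charge. Highest is unlawful firearm possession at $7,000. Additional: $6,850 × 10% = $685; $1,900 × 10% = $190. Combined base = $7,000 + $875 = $7,875.
Offense involved a minor victim (+$10,500 flat): $7,875 + $10,500 = $18,375.
Defendant is a documented gang member (+60%): $18,375 × 1.6 = $29,400.
Defendant has surrendered passport (−15%): $29,400 × 0.85 = $24,990.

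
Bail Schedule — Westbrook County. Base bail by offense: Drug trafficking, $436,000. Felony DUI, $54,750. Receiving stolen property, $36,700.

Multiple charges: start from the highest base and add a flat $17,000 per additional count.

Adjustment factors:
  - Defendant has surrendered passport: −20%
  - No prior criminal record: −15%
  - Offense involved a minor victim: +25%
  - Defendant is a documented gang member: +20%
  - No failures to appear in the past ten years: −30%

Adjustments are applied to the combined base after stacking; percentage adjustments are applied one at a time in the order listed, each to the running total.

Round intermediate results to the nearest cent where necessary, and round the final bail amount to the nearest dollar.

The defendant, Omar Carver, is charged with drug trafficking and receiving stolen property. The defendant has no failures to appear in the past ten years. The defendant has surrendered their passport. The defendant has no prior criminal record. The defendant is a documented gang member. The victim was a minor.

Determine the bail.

$323,442

Base amounts from the schedule: drug trafficking $436,000; receiving stolen property $36,700.
Stacking rule: highest base plus $17,000 per additional charge. Highest is drug trafficking at $436,000; 1 additional charge → +$17,000. Combined base = $453,000.
Defendant has surrendered passport (−20%): $453,000 × 0.8 = $362,400.
No prior criminal record (−15%): $362,400 × 0.85 = $308,040.
Offense involved a minor victim (+25%): $308,040 × 1.25 = $385,050.
Defendant is a documented gang member (+20%): $385,050 × 1.2 = $462,060.
No failures to appear in the past ten years (−30%): $462,060 × 0.7 = $323,442.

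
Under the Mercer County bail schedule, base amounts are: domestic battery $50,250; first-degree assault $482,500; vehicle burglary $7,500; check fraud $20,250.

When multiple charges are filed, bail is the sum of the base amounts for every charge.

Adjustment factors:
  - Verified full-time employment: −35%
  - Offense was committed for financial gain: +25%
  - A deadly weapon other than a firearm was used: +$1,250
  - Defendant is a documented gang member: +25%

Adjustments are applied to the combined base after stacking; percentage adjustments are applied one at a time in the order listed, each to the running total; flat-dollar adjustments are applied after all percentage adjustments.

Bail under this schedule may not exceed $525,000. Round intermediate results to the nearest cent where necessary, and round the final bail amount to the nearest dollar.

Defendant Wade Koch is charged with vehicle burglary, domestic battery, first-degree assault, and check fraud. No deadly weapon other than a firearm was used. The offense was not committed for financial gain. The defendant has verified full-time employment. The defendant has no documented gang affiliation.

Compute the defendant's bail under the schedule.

$364,325

Base amounts from the schedule: vehicle burglary $7,500; domestic battery $50,250; first-degree assault $482,500; check fraud $20,250.
Stacking rule: sum of all bases. $7,500 + $50,250 + $482,500 + $20,250 = $560,500.
Verified full-time employment (−35%): $560,500 × 0.65 = $364,325.
$364,325 is within the $525,000 maximum.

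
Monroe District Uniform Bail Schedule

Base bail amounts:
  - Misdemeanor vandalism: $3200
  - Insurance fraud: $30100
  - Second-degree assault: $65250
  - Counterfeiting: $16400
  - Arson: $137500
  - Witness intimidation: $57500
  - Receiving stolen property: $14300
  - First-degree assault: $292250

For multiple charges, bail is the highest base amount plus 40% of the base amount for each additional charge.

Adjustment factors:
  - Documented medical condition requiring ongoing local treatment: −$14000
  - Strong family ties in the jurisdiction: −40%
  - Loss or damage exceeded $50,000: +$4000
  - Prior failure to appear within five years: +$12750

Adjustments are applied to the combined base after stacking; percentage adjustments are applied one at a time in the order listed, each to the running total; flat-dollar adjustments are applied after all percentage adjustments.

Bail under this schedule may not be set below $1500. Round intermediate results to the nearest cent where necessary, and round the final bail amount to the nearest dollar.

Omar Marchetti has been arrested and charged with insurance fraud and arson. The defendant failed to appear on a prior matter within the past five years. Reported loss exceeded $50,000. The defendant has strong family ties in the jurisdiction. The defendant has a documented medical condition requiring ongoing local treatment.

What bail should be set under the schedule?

Base amounts from the schedule: insurance fraud $30100; arson $137500.
Stacking rule: highest base plus 40% of each additional charge. Highest is arson at $137500. Additional: $30100 × 40% = $12040. Combined base = $137500 + $12040 = $149540.
Strong family ties in the jurisdiction (−40%): $149540 × 0.6 = $89724.
Documented medical condition requiring ongoing local treatment (−$14000 flat): $89724 − $14000 = $75724.
Loss or damage exceeded $50,000 (+$4000 flat): $75724 + $4000 = $79724.
Prior failure to appear within five years (+$12750 flat): $79724 + $12750 = $92474.
$92474 is at or above the $1500 minimum.

$92474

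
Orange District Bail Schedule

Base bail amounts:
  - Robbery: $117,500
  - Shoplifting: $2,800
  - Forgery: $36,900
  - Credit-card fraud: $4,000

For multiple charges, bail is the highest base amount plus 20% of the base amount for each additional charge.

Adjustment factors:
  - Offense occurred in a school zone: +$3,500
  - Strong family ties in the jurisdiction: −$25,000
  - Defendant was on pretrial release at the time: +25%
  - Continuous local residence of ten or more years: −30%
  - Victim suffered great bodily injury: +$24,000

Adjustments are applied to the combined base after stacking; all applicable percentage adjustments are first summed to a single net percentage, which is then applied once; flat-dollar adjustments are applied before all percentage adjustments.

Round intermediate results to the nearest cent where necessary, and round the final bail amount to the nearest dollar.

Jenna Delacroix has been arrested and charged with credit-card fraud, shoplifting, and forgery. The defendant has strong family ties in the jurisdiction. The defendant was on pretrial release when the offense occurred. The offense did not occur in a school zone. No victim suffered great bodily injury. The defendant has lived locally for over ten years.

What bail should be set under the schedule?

$12,597

Base amounts from the schedule: credit-card fraud $4,000; shoplifting $2,800; forgery $36,900.
Stacking rule: highest base plus 20% of each additional charge. Highest is forgery at $36,900. Additional: $4,000 × 20% = $800; $2,800 × 20% = $560. Combined base = $36,900 + $1,360 = $38,260.
Strong family ties in the jurisdiction (−$25,000 flat): $38,260 − $25,000 = $13,260.
Net percentage adjustment: +25% −30% = −5%. $13,260 × 0.95 = $12,597.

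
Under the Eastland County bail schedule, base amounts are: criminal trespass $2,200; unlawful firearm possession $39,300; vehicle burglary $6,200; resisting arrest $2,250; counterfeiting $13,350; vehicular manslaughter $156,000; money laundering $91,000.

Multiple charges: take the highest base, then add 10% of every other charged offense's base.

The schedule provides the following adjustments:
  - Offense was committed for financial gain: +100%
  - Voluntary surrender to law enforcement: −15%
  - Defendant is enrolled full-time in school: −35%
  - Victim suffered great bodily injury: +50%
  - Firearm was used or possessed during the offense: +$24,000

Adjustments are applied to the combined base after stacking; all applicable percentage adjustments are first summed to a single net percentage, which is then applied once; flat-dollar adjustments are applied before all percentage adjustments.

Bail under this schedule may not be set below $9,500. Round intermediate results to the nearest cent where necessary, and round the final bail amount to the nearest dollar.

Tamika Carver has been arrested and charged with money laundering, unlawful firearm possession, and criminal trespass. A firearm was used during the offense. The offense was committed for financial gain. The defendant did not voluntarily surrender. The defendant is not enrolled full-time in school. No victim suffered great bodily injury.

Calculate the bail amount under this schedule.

$238,300

Base amounts from the schedule: money laundering $91,000; unlawful firearm possession $39,300; criminal trespass $2,200.
Stacking rule: highest base plus 10% of each additional charge. Highest is money laundering at $91,000. Additional: $39,300 × 10% = $3,930; $2,200 × 10% = $220. Combined base = $91,000 + $4,150 = $95,150.
Firearm was used or possessed during the offense (+$24,000 flat): $95,150 + $24,000 = $119,150.
Offense was committed for financial gain (+100%): $119,150 × 2 = $238,300.
$238,300 is at or above the $9,500 minimum.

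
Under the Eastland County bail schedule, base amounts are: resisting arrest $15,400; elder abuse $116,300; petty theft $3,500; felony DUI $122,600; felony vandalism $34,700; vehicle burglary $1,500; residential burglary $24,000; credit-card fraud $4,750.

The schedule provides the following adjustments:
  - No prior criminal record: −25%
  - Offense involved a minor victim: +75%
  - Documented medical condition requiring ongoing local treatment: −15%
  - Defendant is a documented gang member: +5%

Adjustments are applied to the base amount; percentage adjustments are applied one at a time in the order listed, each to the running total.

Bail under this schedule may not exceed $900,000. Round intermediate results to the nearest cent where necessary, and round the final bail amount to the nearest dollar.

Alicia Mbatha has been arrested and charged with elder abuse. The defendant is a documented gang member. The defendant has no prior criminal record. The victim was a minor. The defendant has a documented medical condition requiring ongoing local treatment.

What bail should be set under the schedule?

$136,235

Base amounts from the schedule: elder abuse $116,300.
Single charge. Combined base = $116,300.
No prior criminal record (−25%): $116,300 × 0.75 = $87,225.
Offense involved a minor victim (+75%): $87,225 × 1.75 = $152,643.75.
Documented medical condition requiring ongoing local treatment (−15%): $152,643.75 × 0.85 = $129,747.19.
Defendant is a documented gang member (+5%): $129,747.19 × 1.05 = $136,234.55.
$136,234.55 is within the $900,000 maximum.
Rounded to the nearest dollar: $136,235.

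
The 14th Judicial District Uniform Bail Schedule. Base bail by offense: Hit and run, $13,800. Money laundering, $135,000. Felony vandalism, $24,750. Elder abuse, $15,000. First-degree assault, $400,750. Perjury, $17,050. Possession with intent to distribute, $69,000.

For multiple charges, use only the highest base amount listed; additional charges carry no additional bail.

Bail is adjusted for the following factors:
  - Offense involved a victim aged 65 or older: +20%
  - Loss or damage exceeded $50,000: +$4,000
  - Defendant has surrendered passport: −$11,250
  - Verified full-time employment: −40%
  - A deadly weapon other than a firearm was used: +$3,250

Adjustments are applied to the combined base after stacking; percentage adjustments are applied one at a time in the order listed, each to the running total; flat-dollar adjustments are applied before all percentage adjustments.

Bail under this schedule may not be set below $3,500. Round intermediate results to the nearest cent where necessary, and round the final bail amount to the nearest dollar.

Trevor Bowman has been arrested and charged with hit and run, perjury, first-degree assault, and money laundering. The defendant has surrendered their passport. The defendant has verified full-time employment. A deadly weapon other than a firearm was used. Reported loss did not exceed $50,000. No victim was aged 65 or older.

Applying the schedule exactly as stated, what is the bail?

Base amounts from the schedule: hit and run $13,800; perjury $17,050; first-degree assault $400,750; money laundering $135,000.
Stacking rule: use the highest base only. Highest is first-degree assault at $400,750. Combined base = $400,750.
Defendant has surrendered passport (−$11,250 flat): $400,750 − $11,250 = $389,500.
A deadly weapon other than a firearm was used (+$3,250 flat): $389,500 + $3,250 = $392,750.
Verified full-time employment (−40%): $392,750 × 0.6 = $235,650.
$235,650 is at or above the $3,500 minimum.

$235,650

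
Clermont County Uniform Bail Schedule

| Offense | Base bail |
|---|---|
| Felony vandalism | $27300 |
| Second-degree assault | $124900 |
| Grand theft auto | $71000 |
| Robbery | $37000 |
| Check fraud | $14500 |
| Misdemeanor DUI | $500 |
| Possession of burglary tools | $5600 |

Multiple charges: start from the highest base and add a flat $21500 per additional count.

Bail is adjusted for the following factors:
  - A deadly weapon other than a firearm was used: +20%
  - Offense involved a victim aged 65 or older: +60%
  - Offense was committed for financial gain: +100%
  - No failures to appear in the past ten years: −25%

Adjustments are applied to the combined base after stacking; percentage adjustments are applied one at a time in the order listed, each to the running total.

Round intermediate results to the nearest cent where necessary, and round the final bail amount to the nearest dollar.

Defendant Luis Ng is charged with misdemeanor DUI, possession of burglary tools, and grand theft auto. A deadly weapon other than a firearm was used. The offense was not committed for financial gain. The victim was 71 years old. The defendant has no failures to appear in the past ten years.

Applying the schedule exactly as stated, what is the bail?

Base amounts from the schedule: misdemeanor DUI $500; possession of burglary tools $5600; grand theft auto $71000.
Stacking rule: highest base plus $21500 per additional charge. Highest is grand theft auto at $71000; 2 additional charges → +$43000. Combined base = $114000.
A deadly weapon other than a firearm was used (+20%): $114000 × 1.2 = $136800.
Offense involved a victim aged 65 or older (+60%): $136800 × 1.6 = $218880.
No failures to appear in the past ten years (−25%): $218880 × 0.75 = $164160.

$164160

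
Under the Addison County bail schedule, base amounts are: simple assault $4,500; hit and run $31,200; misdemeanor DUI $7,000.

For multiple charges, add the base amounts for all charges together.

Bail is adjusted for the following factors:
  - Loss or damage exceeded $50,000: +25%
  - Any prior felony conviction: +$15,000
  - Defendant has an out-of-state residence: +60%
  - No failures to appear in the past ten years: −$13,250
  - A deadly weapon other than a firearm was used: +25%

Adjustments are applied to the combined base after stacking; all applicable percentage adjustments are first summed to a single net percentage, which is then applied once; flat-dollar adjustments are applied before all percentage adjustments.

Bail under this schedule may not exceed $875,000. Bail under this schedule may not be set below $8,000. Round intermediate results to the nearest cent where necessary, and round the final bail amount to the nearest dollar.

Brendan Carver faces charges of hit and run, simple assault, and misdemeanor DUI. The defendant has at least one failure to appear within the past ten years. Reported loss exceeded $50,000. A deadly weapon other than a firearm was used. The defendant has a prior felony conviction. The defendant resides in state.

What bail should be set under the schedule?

$86,550

Base amounts from the schedule: hit and run $31,200; simple assault $4,500; misdemeanor DUI $7,000.
Stacking rule: sum of all bases. $31,200 + $4,500 + $7,000 = $42,700.
Any prior felony conviction (+$15,000 flat): $42,700 + $15,000 = $57,700.
Net percentage adjustment: +25% +25% = +50%. $57,700 × 1.5 = $86,550.
$86,550 is within the $875,000 maximum.
$86,550 is at or above the $8,000 minimum.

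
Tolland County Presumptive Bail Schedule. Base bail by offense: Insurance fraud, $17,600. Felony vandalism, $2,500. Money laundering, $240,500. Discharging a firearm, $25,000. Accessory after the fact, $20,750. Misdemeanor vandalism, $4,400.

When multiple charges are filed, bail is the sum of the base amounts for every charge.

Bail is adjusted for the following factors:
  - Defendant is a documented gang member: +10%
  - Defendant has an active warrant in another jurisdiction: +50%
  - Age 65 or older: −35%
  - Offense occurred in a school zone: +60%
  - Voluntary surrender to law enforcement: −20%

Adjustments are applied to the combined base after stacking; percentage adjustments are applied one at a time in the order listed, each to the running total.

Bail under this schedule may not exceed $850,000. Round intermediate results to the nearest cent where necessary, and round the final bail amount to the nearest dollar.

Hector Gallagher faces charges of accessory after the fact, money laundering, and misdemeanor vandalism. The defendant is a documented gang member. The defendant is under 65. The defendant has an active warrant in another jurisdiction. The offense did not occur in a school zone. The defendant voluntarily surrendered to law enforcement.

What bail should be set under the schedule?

$350,658

Base amounts from the schedule: accessory after the fact $20,750; money laundering $240,500; misdemeanor vandalism $4,400.
Stacking rule: sum of all bases. $20,750 + $240,500 + $4,400 = $265,650.
Defendant is a documented gang member (+10%): $265,650 × 1.1 = $292,215.
Defendant has an active warrant in another jurisdiction (+50%): $292,215 × 1.5 = $438,322.50.
Voluntary surrender to law enforcement (−20%): $438,322.50 × 0.8 = $350,658.
$350,658 is within the $850,000 maximum.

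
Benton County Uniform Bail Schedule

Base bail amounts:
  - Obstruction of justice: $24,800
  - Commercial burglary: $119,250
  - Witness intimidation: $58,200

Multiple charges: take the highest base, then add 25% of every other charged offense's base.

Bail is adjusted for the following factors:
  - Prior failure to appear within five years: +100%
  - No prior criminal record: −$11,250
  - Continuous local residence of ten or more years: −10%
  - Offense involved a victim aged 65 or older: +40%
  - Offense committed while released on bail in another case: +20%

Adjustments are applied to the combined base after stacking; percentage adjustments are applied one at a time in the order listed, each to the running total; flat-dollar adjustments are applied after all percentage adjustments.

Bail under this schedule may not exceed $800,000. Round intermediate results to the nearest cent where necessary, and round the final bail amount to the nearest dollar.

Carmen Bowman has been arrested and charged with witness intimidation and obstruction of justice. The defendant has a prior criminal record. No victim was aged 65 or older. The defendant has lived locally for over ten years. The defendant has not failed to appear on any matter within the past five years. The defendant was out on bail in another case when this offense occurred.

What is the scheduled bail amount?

Base amounts from the schedule: witness intimidation $58,200; obstruction of justice $24,800.
Stacking rule: highest base plus 25% of each additional charge. Highest is witness intimidation at $58,200. Additional: $24,800 × 25% = $6,200. Combined base = $58,200 + $6,200 = $64,400.
Continuous local residence of ten or more years (−10%): $64,400 × 0.9 = $57,960.
Offense committed while released on bail in another case (+20%): $57,960 × 1.2 = $69,552.
$69,552 is within the $800,000 maximum.

$69,552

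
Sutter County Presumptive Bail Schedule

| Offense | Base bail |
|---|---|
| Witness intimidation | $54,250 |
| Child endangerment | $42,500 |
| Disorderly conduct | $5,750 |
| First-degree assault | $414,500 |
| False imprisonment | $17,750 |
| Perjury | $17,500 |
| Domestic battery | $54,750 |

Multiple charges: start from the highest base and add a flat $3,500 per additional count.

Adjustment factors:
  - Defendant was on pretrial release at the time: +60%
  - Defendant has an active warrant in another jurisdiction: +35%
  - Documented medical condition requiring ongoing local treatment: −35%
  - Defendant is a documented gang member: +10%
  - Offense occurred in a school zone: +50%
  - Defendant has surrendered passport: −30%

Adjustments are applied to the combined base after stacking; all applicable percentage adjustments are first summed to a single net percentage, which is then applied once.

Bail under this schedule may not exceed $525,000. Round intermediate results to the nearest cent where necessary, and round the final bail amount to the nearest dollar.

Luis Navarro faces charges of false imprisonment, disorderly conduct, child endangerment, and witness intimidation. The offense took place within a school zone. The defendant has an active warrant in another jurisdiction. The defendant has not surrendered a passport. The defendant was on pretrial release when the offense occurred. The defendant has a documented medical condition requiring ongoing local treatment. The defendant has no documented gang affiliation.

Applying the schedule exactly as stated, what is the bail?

Base amounts from the schedule: false imprisonment $17,750; disorderly conduct $5,750; child endangerment $42,500; witness intimidation $54,250.
Stacking rule: highest base plus $3,500 per additional charge. Highest is witness intimidation at $54,250; 3 additional charges → +$10,500. Combined base = $64,750.
Net percentage adjustment: +60% +35% −35% +50% = +110%. $64,750 × 2.1 = $135,975.
$135,975 is within the $525,000 maximum.

$135,975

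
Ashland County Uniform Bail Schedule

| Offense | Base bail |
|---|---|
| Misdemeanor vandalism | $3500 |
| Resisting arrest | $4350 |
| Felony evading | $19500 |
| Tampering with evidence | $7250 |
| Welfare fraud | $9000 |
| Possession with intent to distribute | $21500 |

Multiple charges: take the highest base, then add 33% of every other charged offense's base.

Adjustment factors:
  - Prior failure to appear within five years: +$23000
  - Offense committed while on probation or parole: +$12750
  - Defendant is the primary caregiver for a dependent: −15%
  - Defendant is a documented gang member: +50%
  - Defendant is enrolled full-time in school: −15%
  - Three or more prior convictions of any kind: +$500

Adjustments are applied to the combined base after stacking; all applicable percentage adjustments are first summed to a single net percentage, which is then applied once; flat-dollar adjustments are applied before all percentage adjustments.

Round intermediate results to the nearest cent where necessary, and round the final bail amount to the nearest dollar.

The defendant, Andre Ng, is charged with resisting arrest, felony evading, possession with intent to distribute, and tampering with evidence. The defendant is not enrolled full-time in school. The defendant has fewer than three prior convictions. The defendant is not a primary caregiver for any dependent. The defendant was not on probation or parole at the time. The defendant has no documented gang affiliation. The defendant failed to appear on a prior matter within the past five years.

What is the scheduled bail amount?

Base amounts from the schedule: resisting arrest $4350; felony evading $19500; possession with intent to distribute $21500; tampering with evidence $7250.
Stacking rule: highest base plus 33% of each additional charge. Highest is possession with intent to distribute at $21500. Additional: $4350 × 33% = $1435.50; $19500 × 33% = $6435; $7250 × 33% = $2392.50. Combined base = $21500 + $10263 = $31763.
Prior failure to appear within five years (+$23000 flat): $31763 + $23000 = $54763.

$54763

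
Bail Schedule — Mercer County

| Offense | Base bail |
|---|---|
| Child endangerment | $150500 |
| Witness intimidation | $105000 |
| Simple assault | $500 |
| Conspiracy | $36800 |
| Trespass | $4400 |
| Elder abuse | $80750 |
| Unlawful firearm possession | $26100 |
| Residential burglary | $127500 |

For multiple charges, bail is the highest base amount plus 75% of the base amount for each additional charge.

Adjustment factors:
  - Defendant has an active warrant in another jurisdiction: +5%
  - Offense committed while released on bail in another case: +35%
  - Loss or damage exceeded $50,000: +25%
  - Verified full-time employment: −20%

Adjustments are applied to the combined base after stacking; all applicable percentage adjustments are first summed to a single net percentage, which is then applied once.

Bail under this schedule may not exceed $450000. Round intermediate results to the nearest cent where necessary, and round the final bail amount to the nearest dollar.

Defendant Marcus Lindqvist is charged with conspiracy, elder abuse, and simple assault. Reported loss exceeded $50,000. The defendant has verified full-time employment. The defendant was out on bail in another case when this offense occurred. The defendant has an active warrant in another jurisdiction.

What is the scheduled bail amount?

$157651

Base amounts from the schedule: conspiracy $36800; elder abuse $80750; simple assault $500.
Stacking rule: highest base plus 75% of each additional charge. Highest is elder abuse at $80750. Additional: $36800 × 75% = $27600; $500 × 75% = $375. Combined base = $80750 + $27975 = $108725.
Net percentage adjustment: +5% +35% +25% −20% = +45%. $108725 × 1.45 = $157651.25.
$157651.25 is within the $450000 maximum.
Rounded to the nearest dollar: $157651.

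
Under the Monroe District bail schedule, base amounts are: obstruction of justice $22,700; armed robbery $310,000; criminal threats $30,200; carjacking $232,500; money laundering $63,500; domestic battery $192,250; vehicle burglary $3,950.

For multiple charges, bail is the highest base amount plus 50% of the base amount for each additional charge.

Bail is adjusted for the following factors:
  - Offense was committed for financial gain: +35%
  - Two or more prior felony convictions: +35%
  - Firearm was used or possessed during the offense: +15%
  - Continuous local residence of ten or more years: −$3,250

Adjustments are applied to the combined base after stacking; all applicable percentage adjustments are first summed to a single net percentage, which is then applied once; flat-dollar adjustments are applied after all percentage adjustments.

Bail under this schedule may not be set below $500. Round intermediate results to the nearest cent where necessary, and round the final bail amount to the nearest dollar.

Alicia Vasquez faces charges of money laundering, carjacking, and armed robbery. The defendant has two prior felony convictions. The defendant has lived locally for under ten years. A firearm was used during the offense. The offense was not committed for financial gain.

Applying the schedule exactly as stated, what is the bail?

Base amounts from the schedule: money laundering $63,500; carjacking $232,500; armed robbery $310,000.
Stacking rule: highest base plus 50% of each additional charge. Highest is armed robbery at $310,000. Additional: $63,500 × 50% = $31,750; $232,500 × 50% = $116,250. Combined base = $310,000 + $148,000 = $458,000.
Net percentage adjustment: +35% +15% = +50%. $458,000 × 1.5 = $687,000.
$687,000 is at or above the $500 minimum.

$687,000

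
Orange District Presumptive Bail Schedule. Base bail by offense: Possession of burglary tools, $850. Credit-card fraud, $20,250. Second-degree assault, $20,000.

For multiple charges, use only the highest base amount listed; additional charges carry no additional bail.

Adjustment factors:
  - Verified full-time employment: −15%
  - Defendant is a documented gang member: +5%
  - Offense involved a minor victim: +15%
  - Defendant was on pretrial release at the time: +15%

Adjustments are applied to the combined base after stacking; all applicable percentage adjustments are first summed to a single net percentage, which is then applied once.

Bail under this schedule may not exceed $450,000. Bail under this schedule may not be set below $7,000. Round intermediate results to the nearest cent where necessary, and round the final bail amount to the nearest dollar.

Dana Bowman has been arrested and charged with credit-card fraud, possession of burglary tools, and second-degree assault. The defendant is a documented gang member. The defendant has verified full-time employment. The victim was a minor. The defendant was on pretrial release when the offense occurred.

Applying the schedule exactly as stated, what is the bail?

$24,300

Base amounts from the schedule: credit-card fraud $20,250; possession of burglary tools $850; second-degree assault $20,000.
Stacking rule: use the highest base only. Highest is credit-card fraud at $20,250. Combined base = $20,250.
Net percentage adjustment: −15% +5% +15% +15% = +20%. $20,250 × 1.2 = $24,300.
$24,300 is within the $450,000 maximum.
$24,300 is at or above the $7,000 minimum.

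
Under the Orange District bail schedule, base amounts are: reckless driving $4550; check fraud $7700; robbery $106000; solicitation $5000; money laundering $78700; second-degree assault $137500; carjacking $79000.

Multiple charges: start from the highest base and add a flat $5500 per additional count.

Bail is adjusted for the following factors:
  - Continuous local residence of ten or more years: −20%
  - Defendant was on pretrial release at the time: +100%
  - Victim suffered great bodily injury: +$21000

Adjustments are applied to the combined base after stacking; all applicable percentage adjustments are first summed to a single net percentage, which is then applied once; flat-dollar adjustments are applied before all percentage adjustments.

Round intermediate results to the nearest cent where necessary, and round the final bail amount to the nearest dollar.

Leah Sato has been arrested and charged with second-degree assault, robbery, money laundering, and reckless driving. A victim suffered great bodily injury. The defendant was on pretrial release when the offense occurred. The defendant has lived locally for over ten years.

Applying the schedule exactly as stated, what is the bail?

$315000

Base amounts from the schedule: second-degree assault $137500; robbery $106000; money laundering $78700; reckless driving $4550.
Stacking rule: highest base plus $5500 per additional charge. Highest is second-degree assault at $137500; 3 additional charges → +$16500. Combined base = $154000.
Victim suffered great bodily injury (+$21000 flat): $154000 + $21000 = $175000.
Net percentage adjustment: −20% +100% = +80%. $175000 × 1.8 = $315000.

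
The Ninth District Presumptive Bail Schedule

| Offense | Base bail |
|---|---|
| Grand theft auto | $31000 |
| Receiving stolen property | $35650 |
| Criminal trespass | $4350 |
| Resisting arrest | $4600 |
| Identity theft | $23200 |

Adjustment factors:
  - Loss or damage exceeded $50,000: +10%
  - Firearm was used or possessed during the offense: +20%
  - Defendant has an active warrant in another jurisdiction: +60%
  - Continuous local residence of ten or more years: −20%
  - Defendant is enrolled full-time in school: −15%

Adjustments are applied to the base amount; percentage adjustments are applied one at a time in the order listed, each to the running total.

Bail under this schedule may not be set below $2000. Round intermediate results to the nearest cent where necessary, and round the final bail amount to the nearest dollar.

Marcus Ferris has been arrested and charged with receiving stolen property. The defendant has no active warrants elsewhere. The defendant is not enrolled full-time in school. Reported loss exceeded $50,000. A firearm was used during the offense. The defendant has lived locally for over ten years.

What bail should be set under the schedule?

$37646

Base amounts from the schedule: receiving stolen property $35650.
Single charge. Combined base = $35650.
Loss or damage exceeded $50,000 (+10%): $35650 × 1.1 = $39215.
Firearm was used or possessed during the offense (+20%): $39215 × 1.2 = $47058.
Continuous local residence of ten or more years (−20%): $47058 × 0.8 = $37646.40.
$37646.40 is at or above the $2000 minimum.
Rounded to the nearest dollar: $37646.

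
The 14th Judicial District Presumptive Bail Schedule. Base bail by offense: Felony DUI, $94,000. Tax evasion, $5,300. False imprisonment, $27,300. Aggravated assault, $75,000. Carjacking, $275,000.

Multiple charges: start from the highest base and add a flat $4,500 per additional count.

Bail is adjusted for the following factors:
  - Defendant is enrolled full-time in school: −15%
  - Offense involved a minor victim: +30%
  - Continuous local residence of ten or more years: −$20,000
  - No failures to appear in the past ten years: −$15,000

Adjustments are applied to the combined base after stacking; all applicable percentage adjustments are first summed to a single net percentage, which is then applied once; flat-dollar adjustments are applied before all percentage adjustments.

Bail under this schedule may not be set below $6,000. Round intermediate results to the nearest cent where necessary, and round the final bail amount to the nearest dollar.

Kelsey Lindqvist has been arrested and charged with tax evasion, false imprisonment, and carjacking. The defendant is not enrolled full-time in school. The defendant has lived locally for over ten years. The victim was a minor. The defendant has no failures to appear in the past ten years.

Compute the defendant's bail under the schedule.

$323,700

Base amounts from the schedule: tax evasion $5,300; false imprisonment $27,300; carjacking $275,000.
Stacking rule: highest base plus $4,500 per additional charge. Highest is carjacking at $275,000; 2 additional charges → +$9,000. Combined base = $284,000.
Continuous local residence of ten or more years (−$20,000 flat): $284,000 − $20,000 = $264,000.
No failures to appear in the past ten years (−$15,000 flat): $264,000 − $15,000 = $249,000.
Offense involved a minor victim (+30%): $249,000 × 1.3 = $323,700.
$323,700 is at or above the $6,000 minimum.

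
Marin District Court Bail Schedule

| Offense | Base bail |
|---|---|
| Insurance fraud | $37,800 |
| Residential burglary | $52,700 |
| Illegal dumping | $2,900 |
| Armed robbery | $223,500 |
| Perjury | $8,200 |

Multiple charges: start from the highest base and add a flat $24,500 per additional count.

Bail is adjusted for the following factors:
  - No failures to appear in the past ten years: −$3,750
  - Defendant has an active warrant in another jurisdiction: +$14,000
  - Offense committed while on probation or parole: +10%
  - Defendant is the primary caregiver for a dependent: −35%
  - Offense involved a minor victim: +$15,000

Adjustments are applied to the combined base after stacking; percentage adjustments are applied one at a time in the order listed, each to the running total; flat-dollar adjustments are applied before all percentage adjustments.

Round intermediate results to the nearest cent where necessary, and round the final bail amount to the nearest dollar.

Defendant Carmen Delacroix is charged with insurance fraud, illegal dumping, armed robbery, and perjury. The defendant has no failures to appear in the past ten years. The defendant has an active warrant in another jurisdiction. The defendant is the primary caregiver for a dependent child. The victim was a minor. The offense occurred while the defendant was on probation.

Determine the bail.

$230,409

Base amounts from the schedule: insurance fraud $37,800; illegal dumping $2,900; armed robbery $223,500; perjury $8,200.
Stacking rule: highest base plus $24,500 per additional charge. Highest is armed robbery at $223,500; 3 additional charges → +$73,500. Combined base = $297,000.
No failures to appear in the past ten years (−$3,750 flat): $297,000 − $3,750 = $293,250.
Defendant has an active warrant in another jurisdiction (+$14,000 flat): $293,250 + $14,000 = $307,250.
Offense involved a minor victim (+$15,000 flat): $307,250 + $15,000 = $322,250.
Offense committed while on probation or parole (+10%): $322,250 × 1.1 = $354,475.
Defendant is the primary caregiver for a dependent (−35%): $354,475 × 0.65 = $230,408.75.
Rounded to the nearest dollar: $230,409.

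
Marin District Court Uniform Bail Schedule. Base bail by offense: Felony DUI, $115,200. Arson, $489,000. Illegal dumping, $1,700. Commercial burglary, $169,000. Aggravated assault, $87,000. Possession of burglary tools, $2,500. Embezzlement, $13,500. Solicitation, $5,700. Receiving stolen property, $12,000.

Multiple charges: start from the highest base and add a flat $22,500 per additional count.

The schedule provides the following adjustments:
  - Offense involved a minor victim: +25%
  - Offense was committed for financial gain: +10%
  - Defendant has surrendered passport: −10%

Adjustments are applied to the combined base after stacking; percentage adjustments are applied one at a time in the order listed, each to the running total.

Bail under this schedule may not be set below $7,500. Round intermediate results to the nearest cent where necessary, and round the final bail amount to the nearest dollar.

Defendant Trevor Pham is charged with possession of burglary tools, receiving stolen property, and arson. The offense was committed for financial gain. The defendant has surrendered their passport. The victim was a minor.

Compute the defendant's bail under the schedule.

$660,825

Base amounts from the schedule: possession of burglary tools $2,500; receiving stolen property $12,000; arson $489,000.
Stacking rule: highest base plus $22,500 per additional charge. Highest is arson at $489,000; 2 additional charges → +$45,000. Combined base = $534,000.
Offense involved a minor victim (+25%): $534,000 × 1.25 = $667,500.
Offense was committed for financial gain (+10%): $667,500 × 1.1 = $734,250.
Defendant has surrendered passport (−10%): $734,250 × 0.9 = $660,825.
$660,825 is at or above the $7,500 minimum.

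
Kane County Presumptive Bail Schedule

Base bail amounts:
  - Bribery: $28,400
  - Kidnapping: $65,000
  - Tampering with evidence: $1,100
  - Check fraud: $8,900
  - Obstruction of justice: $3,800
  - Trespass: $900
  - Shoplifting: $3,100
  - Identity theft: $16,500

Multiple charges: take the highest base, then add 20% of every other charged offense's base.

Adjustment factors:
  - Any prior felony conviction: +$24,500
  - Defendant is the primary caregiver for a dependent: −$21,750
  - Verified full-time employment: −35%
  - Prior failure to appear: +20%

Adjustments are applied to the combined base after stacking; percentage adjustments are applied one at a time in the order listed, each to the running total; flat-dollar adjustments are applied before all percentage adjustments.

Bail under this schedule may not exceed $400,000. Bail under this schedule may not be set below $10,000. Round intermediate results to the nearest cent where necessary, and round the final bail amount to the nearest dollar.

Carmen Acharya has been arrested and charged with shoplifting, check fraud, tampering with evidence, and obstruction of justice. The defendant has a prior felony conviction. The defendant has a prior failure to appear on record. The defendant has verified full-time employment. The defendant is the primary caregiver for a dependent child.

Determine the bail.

$10,335

Base amounts from the schedule: shoplifting $3,100; check fraud $8,900; tampering with evidence $1,100; obstruction of justice $3,800.
Stacking rule: highest base plus 20% of each additional charge. Highest is check fraud at $8,900. Additional: $3,100 × 20% = $620; $1,100 × 20% = $220; $3,800 × 20% = $760. Combined base = $8,900 + $1,600 = $10,500.
Any prior felony conviction (+$24,500 flat): $10,500 + $24,500 = $35,000.
Defendant is the primary caregiver for a dependent (−$21,750 flat): $35,000 − $21,750 = $13,250.
Verified full-time employment (−35%): $13,250 × 0.65 = $8,612.50.
Prior failure to appear (+20%): $8,612.50 × 1.2 = $10,335.
$10,335 is within the $400,000 maximum.
$10,335 is at or above the $10,000 minimum.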